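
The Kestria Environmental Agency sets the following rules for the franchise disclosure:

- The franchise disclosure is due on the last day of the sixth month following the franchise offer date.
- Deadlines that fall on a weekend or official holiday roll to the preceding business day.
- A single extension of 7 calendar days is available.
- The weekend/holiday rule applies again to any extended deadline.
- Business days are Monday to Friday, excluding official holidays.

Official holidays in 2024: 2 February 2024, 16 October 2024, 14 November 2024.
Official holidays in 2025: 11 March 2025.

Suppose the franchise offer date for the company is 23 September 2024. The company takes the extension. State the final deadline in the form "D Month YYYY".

7 April 2025

The sixth month after 23 September 2024 is March 2025, whose last day is 31 March 2025.
31 March 2025 falls on a Monday, which is a business day, so no adjustment is needed.
Applying the 7-calendar-day extension: 31 March 2025 + 7 days = 7 April 2025.
7 April 2025 (Monday) is already a business day.
So the filing is due 7 April 2025.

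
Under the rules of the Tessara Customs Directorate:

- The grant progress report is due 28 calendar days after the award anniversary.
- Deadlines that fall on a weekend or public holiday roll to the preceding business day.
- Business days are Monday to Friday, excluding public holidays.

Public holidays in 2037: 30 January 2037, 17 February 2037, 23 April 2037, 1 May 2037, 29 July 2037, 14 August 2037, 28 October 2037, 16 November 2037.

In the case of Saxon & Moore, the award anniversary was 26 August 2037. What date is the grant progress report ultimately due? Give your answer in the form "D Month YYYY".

23 September 2037

28 calendar days after 26 August 2037 is 23 September 2037.
Since 23 September 2037 is a Wednesday and not a holiday, the date is unchanged.
Final deadline: 23 September 2037.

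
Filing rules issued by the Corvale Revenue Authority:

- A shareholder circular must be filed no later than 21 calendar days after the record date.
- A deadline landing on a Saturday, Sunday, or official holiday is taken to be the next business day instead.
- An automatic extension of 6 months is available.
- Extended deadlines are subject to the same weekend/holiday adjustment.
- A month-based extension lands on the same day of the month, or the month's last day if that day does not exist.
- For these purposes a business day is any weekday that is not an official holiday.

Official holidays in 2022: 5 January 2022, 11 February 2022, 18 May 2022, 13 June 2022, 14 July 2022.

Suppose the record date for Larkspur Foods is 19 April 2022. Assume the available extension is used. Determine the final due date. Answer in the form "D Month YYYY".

From 19 April 2022, 21 calendar days later is 10 May 2022.
Since 10 May 2022 is a Tuesday and not a holiday, the date is unchanged.
Add 6 months to 10 May 2022: 10 November 2022.
10 November 2022 is a Thursday and not a listed holiday, so it stands.
The final due date is 10 November 2022.

10 November 2022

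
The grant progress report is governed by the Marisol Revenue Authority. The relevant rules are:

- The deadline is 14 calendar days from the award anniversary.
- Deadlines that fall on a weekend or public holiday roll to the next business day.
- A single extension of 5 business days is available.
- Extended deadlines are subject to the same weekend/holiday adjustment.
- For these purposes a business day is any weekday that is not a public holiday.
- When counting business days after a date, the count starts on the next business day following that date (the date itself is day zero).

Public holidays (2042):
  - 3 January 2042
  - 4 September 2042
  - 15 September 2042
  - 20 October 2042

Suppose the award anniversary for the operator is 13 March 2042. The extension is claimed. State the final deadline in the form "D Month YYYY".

From 13 March 2042, 14 calendar days later is 27 March 2042.
27 March 2042 (Thursday) is already a business day.
Applying the 5-business-day extension: 5 business days after 27 March 2042 is 3 April 2042.
3 April 2042 falls on a Thursday, which is a business day, so no adjustment is needed.
Final deadline: 3 April 2042.

3 April 2042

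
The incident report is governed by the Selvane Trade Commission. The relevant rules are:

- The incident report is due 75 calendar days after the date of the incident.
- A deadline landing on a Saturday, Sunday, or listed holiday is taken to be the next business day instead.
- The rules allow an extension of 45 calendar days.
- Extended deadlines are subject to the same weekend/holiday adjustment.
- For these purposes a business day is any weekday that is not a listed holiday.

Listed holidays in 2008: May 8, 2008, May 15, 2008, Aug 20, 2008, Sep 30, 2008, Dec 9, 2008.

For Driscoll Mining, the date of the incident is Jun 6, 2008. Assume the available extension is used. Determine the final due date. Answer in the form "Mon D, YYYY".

Oct 6, 2008

Trigger date Jun 6, 2008 + 75 calendar days = Aug 20, 2008.
Aug 20, 2008 is a listed holiday, so it moves to the next business day, Aug 21, 2008 (Thursday).
Applying the 45-calendar-day extension: Aug 21, 2008 + 45 days = Oct 5, 2008.
Oct 5, 2008 is a Sunday; the next business day is Oct 6, 2008 (Monday).
The final due date is Oct 6, 2008.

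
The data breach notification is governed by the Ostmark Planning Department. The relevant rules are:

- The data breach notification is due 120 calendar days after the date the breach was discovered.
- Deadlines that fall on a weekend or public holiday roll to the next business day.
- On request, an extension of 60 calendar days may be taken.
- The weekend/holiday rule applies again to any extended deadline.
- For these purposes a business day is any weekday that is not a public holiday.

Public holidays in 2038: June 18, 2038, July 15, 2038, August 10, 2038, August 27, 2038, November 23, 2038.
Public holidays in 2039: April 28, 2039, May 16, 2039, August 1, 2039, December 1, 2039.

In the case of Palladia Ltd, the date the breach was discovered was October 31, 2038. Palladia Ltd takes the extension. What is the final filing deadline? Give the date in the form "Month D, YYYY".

Trigger date October 31, 2038 + 120 calendar days = February 28, 2039.
Since February 28, 2039 is a Monday and not a holiday, the date is unchanged.
Add the 60 calendar-day extension to February 28, 2039: April 29, 2039.
April 29, 2039 is a Friday and not a listed holiday, so it stands.
The final due date is April 29, 2039.

April 29, 2039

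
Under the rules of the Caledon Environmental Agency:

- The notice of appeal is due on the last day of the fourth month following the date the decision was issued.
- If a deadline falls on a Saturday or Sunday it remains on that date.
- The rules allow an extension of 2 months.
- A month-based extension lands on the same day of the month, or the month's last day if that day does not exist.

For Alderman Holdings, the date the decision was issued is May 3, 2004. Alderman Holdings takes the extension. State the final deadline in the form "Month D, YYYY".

4 months after May 3, 2004 is September 2004; that month ends on September 30, 2004.
September 30, 2004 is a Thursday; no weekend or holiday adjustment applies.
Add 2 months to September 30, 2004: November 30, 2004.
November 30, 2004 is a Tuesday; no weekend or holiday adjustment applies.
So the filing is due November 30, 2004.

November 30, 2004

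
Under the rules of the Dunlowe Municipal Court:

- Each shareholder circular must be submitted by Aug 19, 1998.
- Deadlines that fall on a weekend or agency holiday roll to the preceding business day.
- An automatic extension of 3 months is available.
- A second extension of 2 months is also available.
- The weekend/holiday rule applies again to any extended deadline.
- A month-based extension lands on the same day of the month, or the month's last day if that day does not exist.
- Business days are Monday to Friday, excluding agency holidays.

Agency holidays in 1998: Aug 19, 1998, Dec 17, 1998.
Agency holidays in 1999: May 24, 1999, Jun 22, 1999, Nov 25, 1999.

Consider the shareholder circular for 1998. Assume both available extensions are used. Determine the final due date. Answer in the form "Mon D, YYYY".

Jan 18, 1999

The statutory due date is Aug 19, 1998.
Aug 19, 1998 falls on a listed holiday. Rolling to the preceding business day gives Aug 18, 1998, a Tuesday.
Add 3 months to Aug 18, 1998: Nov 18, 1998.
Since Nov 18, 1998 is a Wednesday and not a holiday, the date is unchanged.
Applying the 2 months extension: 2 months after Nov 18, 1998 is Jan 18, 1999.
Jan 18, 1999 (Monday) is already a business day.
Final deadline: Jan 18, 1999.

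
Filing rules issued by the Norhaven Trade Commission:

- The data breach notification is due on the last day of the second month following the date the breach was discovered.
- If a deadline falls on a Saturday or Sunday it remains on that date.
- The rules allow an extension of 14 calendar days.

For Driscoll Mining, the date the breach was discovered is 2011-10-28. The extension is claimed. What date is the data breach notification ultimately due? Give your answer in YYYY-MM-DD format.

The second month after 2011-10-28 is December 2011, whose last day is 2011-12-31.
2011-12-31 falls on a Saturday. The rules make no weekend/holiday allowance, so it remains 2011-12-31.
Add the 14 calendar-day extension to 2011-12-31: 2012-01-14.
2012-01-14 falls on a Saturday. The rules make no weekend/holiday allowance, so it remains 2012-01-14.
Deadline: 2012-01-14.

2012-01-14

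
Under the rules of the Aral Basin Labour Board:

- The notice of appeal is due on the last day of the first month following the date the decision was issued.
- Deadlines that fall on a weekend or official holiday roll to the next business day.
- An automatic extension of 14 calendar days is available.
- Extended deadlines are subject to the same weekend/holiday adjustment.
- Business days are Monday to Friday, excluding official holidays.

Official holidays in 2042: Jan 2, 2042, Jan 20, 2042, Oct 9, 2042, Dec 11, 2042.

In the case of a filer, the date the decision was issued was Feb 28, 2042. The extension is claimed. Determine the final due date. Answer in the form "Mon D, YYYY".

Apr 14, 2042

The first month after Feb 28, 2042 is March 2042, whose last day is Mar 31, 2042.
Mar 31, 2042 (Monday) is already a business day.
Applying the 14-calendar-day extension: Mar 31, 2042 + 14 days = Apr 14, 2042.
Apr 14, 2042 is a Monday and not a listed holiday, so it stands.
Deadline: Apr 14, 2042.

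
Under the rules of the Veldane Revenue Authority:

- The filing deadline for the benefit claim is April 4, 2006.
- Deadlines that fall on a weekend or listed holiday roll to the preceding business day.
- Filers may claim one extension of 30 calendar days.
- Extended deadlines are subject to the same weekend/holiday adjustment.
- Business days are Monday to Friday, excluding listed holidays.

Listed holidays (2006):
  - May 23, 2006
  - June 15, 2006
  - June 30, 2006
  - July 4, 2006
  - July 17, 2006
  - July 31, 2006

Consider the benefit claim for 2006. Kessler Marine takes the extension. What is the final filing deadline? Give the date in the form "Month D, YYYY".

May 4, 2006

The stated deadline is April 4, 2006.
April 4, 2006 (Tuesday) is already a business day.
The 30-calendar-day extension moves the deadline from April 4, 2006 to May 4, 2006.
Since May 4, 2006 is a Thursday and not a holiday, the date is unchanged.
Final deadline: May 4, 2006.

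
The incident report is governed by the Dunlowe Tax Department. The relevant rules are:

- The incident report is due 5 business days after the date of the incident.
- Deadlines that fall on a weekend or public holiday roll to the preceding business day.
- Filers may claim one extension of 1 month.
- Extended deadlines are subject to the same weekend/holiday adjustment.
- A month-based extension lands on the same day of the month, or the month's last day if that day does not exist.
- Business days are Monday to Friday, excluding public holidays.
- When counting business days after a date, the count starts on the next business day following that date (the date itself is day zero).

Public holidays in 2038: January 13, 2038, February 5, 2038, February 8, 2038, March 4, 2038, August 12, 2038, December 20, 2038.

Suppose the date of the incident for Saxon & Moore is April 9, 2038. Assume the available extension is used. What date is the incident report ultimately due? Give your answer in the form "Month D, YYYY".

May 14, 2038

5 business days after April 9, 2038, excluding weekends and holidays, is April 16, 2038.
April 16, 2038 (Friday) is already a business day.
Applying the 1 month extension: 1 month after April 16, 2038 is May 16, 2038.
Because May 16, 2038 is a Sunday, the deadline becomes May 14, 2038 (Friday).
Deadline: May 14, 2038.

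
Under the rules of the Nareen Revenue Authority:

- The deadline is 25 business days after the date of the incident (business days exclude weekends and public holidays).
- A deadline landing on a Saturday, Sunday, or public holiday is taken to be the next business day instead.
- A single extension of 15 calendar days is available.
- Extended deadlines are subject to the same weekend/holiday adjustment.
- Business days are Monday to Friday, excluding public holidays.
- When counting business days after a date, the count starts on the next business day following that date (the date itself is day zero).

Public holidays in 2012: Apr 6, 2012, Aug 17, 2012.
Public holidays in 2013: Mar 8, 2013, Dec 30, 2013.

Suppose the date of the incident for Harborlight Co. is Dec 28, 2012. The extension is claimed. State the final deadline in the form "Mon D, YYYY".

Feb 18, 2013

Counting 25 business days after Dec 28, 2012 (skipping weekends and listed holidays) reaches Feb 1, 2013.
Feb 1, 2013 (Friday) is already a business day.
Applying the 15-calendar-day extension: Feb 1, 2013 + 15 days = Feb 16, 2013.
Feb 16, 2013 is a Saturday; the next business day is Feb 18, 2013 (Monday).
So the filing is due Feb 18, 2013.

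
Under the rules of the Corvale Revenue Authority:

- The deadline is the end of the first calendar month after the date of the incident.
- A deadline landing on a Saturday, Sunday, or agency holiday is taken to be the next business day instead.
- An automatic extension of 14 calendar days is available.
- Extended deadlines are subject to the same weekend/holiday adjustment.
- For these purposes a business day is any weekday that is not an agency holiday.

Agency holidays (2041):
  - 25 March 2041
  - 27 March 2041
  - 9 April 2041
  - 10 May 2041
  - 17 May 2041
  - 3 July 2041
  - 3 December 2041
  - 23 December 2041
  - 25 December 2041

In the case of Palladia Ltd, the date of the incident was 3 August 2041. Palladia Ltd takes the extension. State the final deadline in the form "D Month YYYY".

14 October 2041

1 month after 3 August 2041 is September 2041; that month ends on 30 September 2041.
30 September 2041 (Monday) is already a business day.
The 14-calendar-day extension moves the deadline from 30 September 2041 to 14 October 2041.
14 October 2041 falls on a Monday, which is a business day, so no adjustment is needed.
Final deadline: 14 October 2041.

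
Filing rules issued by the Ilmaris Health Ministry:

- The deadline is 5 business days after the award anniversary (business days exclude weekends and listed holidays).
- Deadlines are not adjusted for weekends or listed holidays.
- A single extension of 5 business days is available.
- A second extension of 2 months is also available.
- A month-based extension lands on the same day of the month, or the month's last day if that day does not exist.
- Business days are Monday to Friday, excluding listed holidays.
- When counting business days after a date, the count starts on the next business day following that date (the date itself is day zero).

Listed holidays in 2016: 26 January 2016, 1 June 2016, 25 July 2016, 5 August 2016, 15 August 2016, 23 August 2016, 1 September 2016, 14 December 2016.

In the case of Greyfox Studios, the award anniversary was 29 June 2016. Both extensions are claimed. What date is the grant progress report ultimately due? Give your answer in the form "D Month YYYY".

13 September 2016

Counting 5 business days after 29 June 2016 (skipping weekends and listed holidays) reaches 6 July 2016.
6 July 2016 falls on a Wednesday. The rules make no weekend/holiday allowance, so it remains 6 July 2016.
The 5-business-day extension runs from 6 July 2016 to 13 July 2016.
13 July 2016 is a Wednesday; no weekend or holiday adjustment applies.
Applying the 2 months extension: 2 months after 13 July 2016 is 13 September 2016.
13 September 2016 is a Tuesday; no weekend or holiday adjustment applies.
So the filing is due 13 September 2016.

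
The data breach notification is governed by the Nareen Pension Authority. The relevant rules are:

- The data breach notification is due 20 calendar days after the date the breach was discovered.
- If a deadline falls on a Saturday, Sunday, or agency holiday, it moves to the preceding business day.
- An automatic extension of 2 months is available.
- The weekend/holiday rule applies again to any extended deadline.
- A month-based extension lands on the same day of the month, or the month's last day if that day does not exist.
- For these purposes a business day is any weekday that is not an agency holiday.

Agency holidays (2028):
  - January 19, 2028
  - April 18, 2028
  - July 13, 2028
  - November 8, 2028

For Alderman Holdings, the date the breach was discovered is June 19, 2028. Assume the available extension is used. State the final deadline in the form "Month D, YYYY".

September 7, 2028

From June 19, 2028, 20 calendar days later is July 9, 2028.
July 9, 2028 is a Sunday, so it moves to the preceding business day, July 7, 2028 (Friday).
The 2 months extension carries July 7, 2028 to September 7, 2028.
Since September 7, 2028 is a Thursday and not a holiday, the date is unchanged.
Deadline: September 7, 2028.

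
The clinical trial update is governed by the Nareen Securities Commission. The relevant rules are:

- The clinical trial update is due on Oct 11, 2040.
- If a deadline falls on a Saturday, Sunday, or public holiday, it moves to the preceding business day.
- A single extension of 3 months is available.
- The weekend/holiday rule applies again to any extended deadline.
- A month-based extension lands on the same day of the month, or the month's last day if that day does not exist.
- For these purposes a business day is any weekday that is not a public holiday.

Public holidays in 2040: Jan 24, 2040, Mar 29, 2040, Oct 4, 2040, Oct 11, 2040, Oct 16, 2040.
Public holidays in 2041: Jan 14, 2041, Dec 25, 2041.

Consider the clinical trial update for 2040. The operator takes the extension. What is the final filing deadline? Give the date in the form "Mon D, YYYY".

Jan 10, 2041

Start from the fixed due date, Oct 11, 2040.
Because Oct 11, 2040 is a listed holiday, the deadline becomes Oct 10, 2040 (Wednesday).
Add 3 months to Oct 10, 2040: Jan 10, 2041.
Jan 10, 2041 is a Thursday and not a listed holiday, so it stands.
So the filing is due Jan 10, 2041.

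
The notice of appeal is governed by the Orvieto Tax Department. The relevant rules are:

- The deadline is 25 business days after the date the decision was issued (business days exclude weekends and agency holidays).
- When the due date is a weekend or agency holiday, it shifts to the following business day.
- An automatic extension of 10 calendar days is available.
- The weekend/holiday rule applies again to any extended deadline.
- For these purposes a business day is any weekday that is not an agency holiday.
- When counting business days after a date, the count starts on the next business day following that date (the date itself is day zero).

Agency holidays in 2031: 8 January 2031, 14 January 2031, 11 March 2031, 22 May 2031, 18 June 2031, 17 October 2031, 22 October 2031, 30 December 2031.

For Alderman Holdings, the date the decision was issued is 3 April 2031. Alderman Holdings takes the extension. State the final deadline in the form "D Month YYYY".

19 May 2031

Starting the day after 3 April 2031 and counting 25 business days lands on 8 May 2031.
8 May 2031 falls on a Thursday, which is a business day, so no adjustment is needed.
Applying the 10-calendar-day extension: 8 May 2031 + 10 days = 18 May 2031.
Because 18 May 2031 is a Sunday, the deadline becomes 19 May 2031 (Monday).
The final due date is 19 May 2031.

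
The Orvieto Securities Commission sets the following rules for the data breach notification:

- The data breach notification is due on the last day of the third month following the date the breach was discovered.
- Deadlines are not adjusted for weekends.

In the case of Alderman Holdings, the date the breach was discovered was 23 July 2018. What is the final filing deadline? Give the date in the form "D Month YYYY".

31 October 2018

3 months after 23 July 2018 is October 2018; that month ends on 31 October 2018.
31 October 2018 falls on a Wednesday. The rules make no weekend/holiday allowance, so it remains 31 October 2018.
The final due date is 31 October 2018.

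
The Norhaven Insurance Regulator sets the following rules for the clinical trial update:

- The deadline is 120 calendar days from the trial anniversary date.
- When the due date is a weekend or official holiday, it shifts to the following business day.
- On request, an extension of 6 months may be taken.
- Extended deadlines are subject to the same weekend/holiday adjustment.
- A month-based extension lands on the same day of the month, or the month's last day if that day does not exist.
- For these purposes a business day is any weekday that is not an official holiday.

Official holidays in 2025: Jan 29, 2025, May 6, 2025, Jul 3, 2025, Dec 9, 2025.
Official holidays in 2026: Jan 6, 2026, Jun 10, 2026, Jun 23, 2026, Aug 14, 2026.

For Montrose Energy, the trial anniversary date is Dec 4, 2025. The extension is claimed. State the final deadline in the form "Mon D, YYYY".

Oct 5, 2026

120 calendar days after Dec 4, 2025 is Apr 3, 2026.
Apr 3, 2026 falls on a Friday, which is a business day, so no adjustment is needed.
Add 6 months to Apr 3, 2026: Oct 3, 2026.
Because Oct 3, 2026 is a Saturday, the deadline becomes Oct 5, 2026 (Monday).
Final deadline: Oct 5, 2026.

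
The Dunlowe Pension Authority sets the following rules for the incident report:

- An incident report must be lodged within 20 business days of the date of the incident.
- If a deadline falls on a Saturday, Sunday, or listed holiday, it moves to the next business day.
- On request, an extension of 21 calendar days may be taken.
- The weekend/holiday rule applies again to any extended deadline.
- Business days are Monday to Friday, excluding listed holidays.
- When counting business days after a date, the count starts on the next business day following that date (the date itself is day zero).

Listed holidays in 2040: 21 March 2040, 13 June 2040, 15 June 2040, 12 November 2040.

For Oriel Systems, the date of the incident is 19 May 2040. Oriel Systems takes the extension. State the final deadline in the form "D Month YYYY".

Starting the day after 19 May 2040 and counting 20 business days lands on 19 June 2040.
Since 19 June 2040 is a Tuesday and not a holiday, the date is unchanged.
Applying the 21-calendar-day extension: 19 June 2040 + 21 days = 10 July 2040.
Since 10 July 2040 is a Tuesday and not a holiday, the date is unchanged.
Deadline: 10 July 2040.

10 July 2040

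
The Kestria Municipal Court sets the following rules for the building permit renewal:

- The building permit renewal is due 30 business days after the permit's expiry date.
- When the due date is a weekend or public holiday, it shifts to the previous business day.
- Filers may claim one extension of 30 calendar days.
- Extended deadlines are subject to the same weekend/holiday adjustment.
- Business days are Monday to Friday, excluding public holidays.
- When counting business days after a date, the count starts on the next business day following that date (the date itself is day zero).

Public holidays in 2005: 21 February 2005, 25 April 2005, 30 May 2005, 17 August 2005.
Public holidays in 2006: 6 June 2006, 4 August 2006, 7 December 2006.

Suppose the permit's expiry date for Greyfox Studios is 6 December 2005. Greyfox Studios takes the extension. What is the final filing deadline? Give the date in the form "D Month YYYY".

30 business days after 6 December 2005, excluding weekends and holidays, is 17 January 2006.
17 January 2006 (Tuesday) is already a business day.
With the 30-day extension, 17 January 2006 becomes 16 February 2006.
Since 16 February 2006 is a Thursday and not a holiday, the date is unchanged.
So the filing is due 16 February 2006.

16 February 2006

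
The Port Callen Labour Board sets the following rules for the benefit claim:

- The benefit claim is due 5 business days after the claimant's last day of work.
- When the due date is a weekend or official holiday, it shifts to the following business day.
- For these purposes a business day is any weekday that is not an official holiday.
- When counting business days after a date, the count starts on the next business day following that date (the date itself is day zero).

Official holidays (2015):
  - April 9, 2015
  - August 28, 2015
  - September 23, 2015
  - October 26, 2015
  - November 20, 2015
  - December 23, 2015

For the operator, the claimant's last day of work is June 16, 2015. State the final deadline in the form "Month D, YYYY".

June 23, 2015

Counting 5 business days after June 16, 2015 (skipping weekends and listed holidays) reaches June 23, 2015.
Since June 23, 2015 is a Tuesday and not a holiday, the date is unchanged.
Final deadline: June 23, 2015.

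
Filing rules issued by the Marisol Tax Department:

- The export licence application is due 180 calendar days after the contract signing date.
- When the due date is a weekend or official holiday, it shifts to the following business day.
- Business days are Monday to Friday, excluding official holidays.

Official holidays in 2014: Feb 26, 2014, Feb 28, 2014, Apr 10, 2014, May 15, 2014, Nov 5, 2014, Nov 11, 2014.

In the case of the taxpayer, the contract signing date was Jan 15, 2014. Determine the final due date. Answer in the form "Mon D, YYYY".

Jul 14, 2014

From Jan 15, 2014, 180 calendar days later is Jul 14, 2014.
Since Jul 14, 2014 is a Monday and not a holiday, the date is unchanged.
The final due date is Jul 14, 2014.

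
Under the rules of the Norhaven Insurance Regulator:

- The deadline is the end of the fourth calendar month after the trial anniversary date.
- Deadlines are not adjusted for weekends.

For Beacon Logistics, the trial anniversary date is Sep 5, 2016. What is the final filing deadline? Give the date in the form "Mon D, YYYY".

Jan 31, 2017

The fourth month after Sep 5, 2016 is January 2017, whose last day is Jan 31, 2017.
No adjustment is made for weekends or holidays, so Jan 31, 2017 stands.
Final deadline: Jan 31, 2017.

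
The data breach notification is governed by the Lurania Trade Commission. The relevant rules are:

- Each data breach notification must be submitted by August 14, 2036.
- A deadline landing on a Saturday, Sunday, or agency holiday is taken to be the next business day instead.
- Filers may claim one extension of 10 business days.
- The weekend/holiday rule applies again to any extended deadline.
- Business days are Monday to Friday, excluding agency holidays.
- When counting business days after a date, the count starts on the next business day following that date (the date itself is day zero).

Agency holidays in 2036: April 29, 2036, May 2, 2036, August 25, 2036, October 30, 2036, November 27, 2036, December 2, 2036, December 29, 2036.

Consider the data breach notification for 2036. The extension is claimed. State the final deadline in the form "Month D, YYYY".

August 29, 2036

Start from the fixed due date, August 14, 2036.
August 14, 2036 is a Thursday and not a listed holiday, so it stands.
Counting 10 further business days from August 14, 2036 reaches August 29, 2036.
Since August 29, 2036 is a Friday and not a holiday, the date is unchanged.
Deadline: August 29, 2036.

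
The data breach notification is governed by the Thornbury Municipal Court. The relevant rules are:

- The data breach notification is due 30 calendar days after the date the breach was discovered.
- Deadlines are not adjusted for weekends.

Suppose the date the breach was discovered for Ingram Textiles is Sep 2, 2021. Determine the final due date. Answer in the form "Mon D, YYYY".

Oct 2, 2021

From Sep 2, 2021, 30 calendar days later is Oct 2, 2021.
Oct 2, 2021 falls on a Saturday. The rules make no weekend/holiday allowance, so it remains Oct 2, 2021.
Final deadline: Oct 2, 2021.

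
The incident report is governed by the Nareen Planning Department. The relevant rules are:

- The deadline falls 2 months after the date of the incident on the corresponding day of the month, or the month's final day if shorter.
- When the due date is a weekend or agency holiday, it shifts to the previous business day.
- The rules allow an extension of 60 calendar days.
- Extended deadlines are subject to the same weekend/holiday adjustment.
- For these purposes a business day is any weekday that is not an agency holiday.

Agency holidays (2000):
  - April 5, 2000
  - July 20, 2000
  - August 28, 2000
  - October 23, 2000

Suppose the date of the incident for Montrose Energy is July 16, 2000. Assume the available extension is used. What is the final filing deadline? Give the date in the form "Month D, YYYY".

November 14, 2000

Moving 2 months forward from July 16, 2000 on the corresponding day gives September 16, 2000.
September 16, 2000 is a Saturday; the preceding business day is September 15, 2000 (Friday).
The 60-calendar-day extension moves the deadline from September 15, 2000 to November 14, 2000.
Since November 14, 2000 is a Tuesday and not a holiday, the date is unchanged.
Deadline: November 14, 2000.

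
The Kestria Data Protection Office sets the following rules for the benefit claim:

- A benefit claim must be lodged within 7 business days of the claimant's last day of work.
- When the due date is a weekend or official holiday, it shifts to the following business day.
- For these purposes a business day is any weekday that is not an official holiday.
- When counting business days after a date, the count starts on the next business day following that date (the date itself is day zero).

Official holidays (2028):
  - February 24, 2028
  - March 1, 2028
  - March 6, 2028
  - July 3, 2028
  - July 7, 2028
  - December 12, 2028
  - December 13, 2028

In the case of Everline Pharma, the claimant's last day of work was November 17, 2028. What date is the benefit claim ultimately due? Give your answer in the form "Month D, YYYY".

Counting 7 business days after November 17, 2028 (skipping weekends and listed holidays) reaches November 28, 2028.
November 28, 2028 is a Tuesday and not a listed holiday, so it stands.
The final due date is November 28, 2028.

November 28, 2028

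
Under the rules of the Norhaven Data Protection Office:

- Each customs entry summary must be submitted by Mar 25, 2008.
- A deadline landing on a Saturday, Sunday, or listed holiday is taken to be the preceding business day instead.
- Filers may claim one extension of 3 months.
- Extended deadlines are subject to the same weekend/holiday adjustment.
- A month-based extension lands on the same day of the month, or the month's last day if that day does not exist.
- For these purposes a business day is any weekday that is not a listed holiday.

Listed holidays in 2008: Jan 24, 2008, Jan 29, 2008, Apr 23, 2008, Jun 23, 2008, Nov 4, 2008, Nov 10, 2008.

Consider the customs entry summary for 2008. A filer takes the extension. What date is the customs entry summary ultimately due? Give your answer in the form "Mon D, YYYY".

Jun 25, 2008

The stated deadline is Mar 25, 2008.
Mar 25, 2008 falls on a Tuesday, which is a business day, so no adjustment is needed.
The 3 months extension carries Mar 25, 2008 to Jun 25, 2008.
Jun 25, 2008 (Wednesday) is already a business day.
Final deadline: Jun 25, 2008.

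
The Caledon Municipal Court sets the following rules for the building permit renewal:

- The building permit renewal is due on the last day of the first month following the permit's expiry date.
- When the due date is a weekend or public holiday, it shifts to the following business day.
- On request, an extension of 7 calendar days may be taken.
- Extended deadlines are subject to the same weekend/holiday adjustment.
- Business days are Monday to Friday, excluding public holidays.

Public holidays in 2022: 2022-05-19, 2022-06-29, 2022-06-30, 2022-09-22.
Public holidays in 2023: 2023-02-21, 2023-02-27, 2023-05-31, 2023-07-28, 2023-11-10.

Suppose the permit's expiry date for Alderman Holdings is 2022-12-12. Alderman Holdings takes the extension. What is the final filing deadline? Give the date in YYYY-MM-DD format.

2023-02-07

1 month after 2022-12-12 falls in January 2023; the last day of that month is 2023-01-31.
2023-01-31 (Tuesday) is already a business day.
The 7-calendar-day extension moves the deadline from 2023-01-31 to 2023-02-07.
Since 2023-02-07 is a Tuesday and not a holiday, the date is unchanged.
Final deadline: 2023-02-07.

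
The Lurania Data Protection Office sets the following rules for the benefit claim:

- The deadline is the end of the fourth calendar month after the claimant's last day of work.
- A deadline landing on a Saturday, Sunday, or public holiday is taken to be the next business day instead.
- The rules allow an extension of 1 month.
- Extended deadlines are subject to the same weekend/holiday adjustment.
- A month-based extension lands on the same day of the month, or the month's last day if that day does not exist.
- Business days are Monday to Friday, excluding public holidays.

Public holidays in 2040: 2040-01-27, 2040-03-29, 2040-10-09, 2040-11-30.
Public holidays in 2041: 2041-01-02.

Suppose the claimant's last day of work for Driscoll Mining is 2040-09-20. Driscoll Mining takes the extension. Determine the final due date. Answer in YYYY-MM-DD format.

The fourth month after 2040-09-20 is January 2041, whose last day is 2041-01-31.
2041-01-31 is a Thursday and not a listed holiday, so it stands.
Add 1 month to 2041-01-31: 2041-02-28 (day 31 does not exist in February, so the month's last day is used).
Since 2041-02-28 is a Thursday and not a holiday, the date is unchanged.
So the filing is due 2041-02-28.

2041-02-28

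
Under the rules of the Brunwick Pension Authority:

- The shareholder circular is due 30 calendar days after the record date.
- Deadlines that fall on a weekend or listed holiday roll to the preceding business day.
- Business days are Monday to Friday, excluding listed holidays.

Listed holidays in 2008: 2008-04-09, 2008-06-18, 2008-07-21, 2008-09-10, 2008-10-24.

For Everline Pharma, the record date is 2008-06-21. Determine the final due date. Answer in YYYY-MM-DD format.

2008-07-18

Trigger date 2008-06-21 + 30 calendar days = 2008-07-21.
Because 2008-07-21 is a listed holiday, the deadline becomes 2008-07-18 (Friday).
The final due date is 2008-07-18.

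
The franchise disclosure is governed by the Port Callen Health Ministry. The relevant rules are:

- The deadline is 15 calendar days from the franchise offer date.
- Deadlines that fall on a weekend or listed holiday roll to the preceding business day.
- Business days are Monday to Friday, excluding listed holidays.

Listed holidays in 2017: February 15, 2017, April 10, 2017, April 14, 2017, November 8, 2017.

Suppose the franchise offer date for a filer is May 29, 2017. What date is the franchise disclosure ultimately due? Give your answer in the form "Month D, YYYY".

June 13, 2017

Adding 15 calendar days to May 29, 2017 gives June 13, 2017.
June 13, 2017 (Tuesday) is already a business day.
Deadline: June 13, 2017.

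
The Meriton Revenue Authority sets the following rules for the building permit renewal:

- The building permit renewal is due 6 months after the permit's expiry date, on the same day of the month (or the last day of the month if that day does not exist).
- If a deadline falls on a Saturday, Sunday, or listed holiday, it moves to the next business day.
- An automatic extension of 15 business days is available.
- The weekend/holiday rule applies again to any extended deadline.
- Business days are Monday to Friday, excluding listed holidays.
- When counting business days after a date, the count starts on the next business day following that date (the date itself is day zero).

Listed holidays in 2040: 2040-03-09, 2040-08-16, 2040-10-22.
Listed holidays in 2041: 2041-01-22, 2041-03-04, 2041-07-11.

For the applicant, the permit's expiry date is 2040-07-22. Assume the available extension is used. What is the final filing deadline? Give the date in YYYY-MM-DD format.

6 months after 2040-07-22, on the same day of the month, is 2041-01-22.
2041-01-22 is a listed holiday; the next business day is 2041-01-23 (Wednesday).
The 15-business-day extension runs from 2041-01-23 to 2041-02-13.
2041-02-13 falls on a Wednesday, which is a business day, so no adjustment is needed.
So the filing is due 2041-02-13.

2041-02-13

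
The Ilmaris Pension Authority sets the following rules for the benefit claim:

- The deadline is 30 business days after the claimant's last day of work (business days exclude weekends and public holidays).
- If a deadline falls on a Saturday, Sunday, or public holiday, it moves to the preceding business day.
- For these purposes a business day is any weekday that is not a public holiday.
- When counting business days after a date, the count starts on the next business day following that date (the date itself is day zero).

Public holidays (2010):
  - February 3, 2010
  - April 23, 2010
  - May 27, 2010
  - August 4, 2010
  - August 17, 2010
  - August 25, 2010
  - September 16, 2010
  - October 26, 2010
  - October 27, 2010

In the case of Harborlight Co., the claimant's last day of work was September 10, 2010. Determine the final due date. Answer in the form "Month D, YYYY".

October 25, 2010

Starting the day after September 10, 2010 and counting 30 business days lands on October 25, 2010.
October 25, 2010 falls on a Monday, which is a business day, so no adjustment is needed.
So the filing is due October 25, 2010.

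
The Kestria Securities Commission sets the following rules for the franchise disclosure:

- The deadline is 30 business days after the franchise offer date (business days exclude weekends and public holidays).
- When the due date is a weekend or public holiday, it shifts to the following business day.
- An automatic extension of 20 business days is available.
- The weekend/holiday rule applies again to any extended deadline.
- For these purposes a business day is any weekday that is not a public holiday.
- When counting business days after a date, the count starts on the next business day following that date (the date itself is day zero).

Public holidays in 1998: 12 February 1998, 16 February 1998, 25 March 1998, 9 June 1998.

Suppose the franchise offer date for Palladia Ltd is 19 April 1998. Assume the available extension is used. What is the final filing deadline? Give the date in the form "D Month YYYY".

29 June 1998

30 business days after 19 April 1998, excluding weekends and holidays, is 29 May 1998.
Since 29 May 1998 is a Friday and not a holiday, the date is unchanged.
Counting 20 further business days from 29 May 1998 reaches 29 June 1998.
29 June 1998 is a Monday and not a listed holiday, so it stands.
The final due date is 29 June 1998.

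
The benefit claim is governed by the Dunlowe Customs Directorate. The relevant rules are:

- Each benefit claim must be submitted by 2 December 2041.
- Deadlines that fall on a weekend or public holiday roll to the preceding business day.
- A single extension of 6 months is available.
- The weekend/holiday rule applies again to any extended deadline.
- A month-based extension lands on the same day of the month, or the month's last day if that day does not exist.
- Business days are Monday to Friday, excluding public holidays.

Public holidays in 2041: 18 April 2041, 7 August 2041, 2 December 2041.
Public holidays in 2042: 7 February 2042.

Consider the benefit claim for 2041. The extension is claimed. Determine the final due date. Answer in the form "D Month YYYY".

29 May 2042

Start from the fixed due date, 2 December 2041.
2 December 2041 falls on a listed holiday. Rolling to the preceding business day gives 29 November 2041, a Friday.
Add 6 months to 29 November 2041: 29 May 2042.
Since 29 May 2042 is a Thursday and not a holiday, the date is unchanged.
Deadline: 29 May 2042.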